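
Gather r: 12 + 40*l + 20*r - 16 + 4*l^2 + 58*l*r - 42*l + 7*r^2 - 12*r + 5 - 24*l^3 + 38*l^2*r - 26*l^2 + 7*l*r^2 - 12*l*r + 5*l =-24*l^3 - 22*l^2 + 3*l + r^2*(7*l + 7) + r*(38*l^2 + 46*l + 8) + 1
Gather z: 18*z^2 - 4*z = 18*z^2 - 4*z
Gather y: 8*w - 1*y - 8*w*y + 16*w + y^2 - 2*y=24*w + y^2 + y*(-8*w - 3)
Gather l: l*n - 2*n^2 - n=l*n - 2*n^2 - n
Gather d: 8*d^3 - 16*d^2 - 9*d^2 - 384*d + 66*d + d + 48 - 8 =8*d^3 - 25*d^2 - 317*d + 40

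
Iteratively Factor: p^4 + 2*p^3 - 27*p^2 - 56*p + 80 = (p - 5)*(p^3 + 7*p^2 + 8*p - 16) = (p - 5)*(p + 4)*(p^2 + 3*p - 4) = (p - 5)*(p - 1)*(p + 4)*(p + 4)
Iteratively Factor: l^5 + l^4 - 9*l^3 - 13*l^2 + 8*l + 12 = (l + 1)*(l^4 - 9*l^2 - 4*l + 12) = (l + 1)*(l + 2)*(l^3 - 2*l^2 - 5*l + 6) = (l - 1)*(l + 1)*(l + 2)*(l^2 - l - 6) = (l - 3)*(l - 1)*(l + 1)*(l + 2)*(l + 2)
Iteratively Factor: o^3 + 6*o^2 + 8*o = (o)*(o^2 + 6*o + 8) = o*(o + 4)*(o + 2)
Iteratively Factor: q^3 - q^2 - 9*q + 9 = (q - 3)*(q^2 + 2*q - 3) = (q - 3)*(q - 1)*(q + 3)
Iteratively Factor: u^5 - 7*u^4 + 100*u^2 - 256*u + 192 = (u + 4)*(u^4 - 11*u^3 + 44*u^2 - 76*u + 48) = (u - 2)*(u + 4)*(u^3 - 9*u^2 + 26*u - 24) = (u - 4)*(u - 2)*(u + 4)*(u^2 - 5*u + 6) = (u - 4)*(u - 3)*(u - 2)*(u + 4)*(u - 2)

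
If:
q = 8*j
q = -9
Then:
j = -9/8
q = -9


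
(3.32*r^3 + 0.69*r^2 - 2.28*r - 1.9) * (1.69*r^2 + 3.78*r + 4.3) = 5.6108*r^5 + 13.7157*r^4 + 13.031*r^3 - 8.8624*r^2 - 16.986*r - 8.17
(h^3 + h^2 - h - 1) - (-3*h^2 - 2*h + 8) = h^3 + 4*h^2 + h - 9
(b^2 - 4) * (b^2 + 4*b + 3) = b^4 + 4*b^3 - b^2 - 16*b - 12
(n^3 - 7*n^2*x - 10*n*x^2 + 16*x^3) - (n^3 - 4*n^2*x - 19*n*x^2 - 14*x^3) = -3*n^2*x + 9*n*x^2 + 30*x^3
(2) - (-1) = 3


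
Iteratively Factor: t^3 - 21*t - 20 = (t - 5)*(t^2 + 5*t + 4) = (t - 5)*(t + 1)*(t + 4)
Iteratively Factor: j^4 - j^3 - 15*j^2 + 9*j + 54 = (j + 2)*(j^3 - 3*j^2 - 9*j + 27) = (j + 2)*(j + 3)*(j^2 - 6*j + 9) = (j - 3)*(j + 2)*(j + 3)*(j - 3)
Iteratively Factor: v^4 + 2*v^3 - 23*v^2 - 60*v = (v + 4)*(v^3 - 2*v^2 - 15*v) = (v - 5)*(v + 4)*(v^2 + 3*v) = (v - 5)*(v + 3)*(v + 4)*(v)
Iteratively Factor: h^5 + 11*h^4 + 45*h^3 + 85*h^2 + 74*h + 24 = (h + 1)*(h^4 + 10*h^3 + 35*h^2 + 50*h + 24) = (h + 1)*(h + 4)*(h^3 + 6*h^2 + 11*h + 6) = (h + 1)^2*(h + 4)*(h^2 + 5*h + 6) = (h + 1)^2*(h + 2)*(h + 4)*(h + 3)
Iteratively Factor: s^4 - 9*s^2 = (s - 3)*(s^3 + 3*s^2) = s*(s - 3)*(s^2 + 3*s) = s^2*(s - 3)*(s + 3)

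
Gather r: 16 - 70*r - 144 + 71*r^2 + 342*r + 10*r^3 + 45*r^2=10*r^3 + 116*r^2 + 272*r - 128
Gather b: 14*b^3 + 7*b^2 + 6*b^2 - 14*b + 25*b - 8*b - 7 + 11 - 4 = 14*b^3 + 13*b^2 + 3*b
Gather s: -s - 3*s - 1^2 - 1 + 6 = 4 - 4*s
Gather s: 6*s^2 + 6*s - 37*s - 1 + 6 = 6*s^2 - 31*s + 5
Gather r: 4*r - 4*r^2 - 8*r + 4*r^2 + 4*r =0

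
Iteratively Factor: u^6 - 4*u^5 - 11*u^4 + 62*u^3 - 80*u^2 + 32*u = (u + 4)*(u^5 - 8*u^4 + 21*u^3 - 22*u^2 + 8*u) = (u - 2)*(u + 4)*(u^4 - 6*u^3 + 9*u^2 - 4*u) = (u - 2)*(u - 1)*(u + 4)*(u^3 - 5*u^2 + 4*u) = (u - 4)*(u - 2)*(u - 1)*(u + 4)*(u^2 - u) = (u - 4)*(u - 2)*(u - 1)^2*(u + 4)*(u)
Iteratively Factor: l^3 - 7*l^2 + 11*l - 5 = (l - 1)*(l^2 - 6*l + 5) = (l - 1)^2*(l - 5)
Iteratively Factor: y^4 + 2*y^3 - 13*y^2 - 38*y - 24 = (y + 3)*(y^3 - y^2 - 10*y - 8) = (y + 2)*(y + 3)*(y^2 - 3*y - 4) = (y - 4)*(y + 2)*(y + 3)*(y + 1)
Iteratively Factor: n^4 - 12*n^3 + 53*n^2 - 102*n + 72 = (n - 3)*(n^3 - 9*n^2 + 26*n - 24) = (n - 4)*(n - 3)*(n^2 - 5*n + 6) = (n - 4)*(n - 3)^2*(n - 2)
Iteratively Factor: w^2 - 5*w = (w - 5)*(w)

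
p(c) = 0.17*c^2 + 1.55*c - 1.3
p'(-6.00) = -0.49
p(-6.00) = -4.48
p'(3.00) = 2.57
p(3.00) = 4.88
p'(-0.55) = 1.36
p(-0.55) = -2.10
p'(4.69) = 3.14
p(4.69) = 9.71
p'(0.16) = 1.60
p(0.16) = -1.05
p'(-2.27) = 0.78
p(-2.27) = -3.94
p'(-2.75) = 0.62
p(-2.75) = -4.28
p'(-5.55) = -0.34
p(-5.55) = -4.67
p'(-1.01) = 1.21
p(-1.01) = -2.69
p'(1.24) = 1.97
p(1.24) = 0.88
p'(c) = 0.34*c + 1.55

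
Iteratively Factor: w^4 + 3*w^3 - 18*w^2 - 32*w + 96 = (w - 2)*(w^3 + 5*w^2 - 8*w - 48) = (w - 2)*(w + 4)*(w^2 + w - 12) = (w - 3)*(w - 2)*(w + 4)*(w + 4)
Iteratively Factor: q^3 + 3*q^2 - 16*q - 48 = (q + 4)*(q^2 - q - 12) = (q - 4)*(q + 4)*(q + 3)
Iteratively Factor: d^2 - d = (d)*(d - 1)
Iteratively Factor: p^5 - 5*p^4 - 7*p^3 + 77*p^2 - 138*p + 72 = (p - 2)*(p^4 - 3*p^3 - 13*p^2 + 51*p - 36) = (p - 2)*(p + 4)*(p^3 - 7*p^2 + 15*p - 9) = (p - 3)*(p - 2)*(p + 4)*(p^2 - 4*p + 3) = (p - 3)*(p - 2)*(p - 1)*(p + 4)*(p - 3)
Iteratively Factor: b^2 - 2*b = (b - 2)*(b)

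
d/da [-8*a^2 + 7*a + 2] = 7 - 16*a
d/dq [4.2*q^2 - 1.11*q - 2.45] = 8.4*q - 1.11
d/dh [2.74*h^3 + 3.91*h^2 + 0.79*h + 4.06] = 8.22*h^2 + 7.82*h + 0.79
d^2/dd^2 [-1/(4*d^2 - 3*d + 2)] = 2*(16*d^2 - 12*d - (8*d - 3)^2 + 8)/(4*d^2 - 3*d + 2)^3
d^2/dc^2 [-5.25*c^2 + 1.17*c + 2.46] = -10.5000000000000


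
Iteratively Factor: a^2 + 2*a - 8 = (a + 4)*(a - 2)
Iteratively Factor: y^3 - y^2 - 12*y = (y)*(y^2 - y - 12) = y*(y - 4)*(y + 3)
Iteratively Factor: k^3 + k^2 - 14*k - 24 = (k + 2)*(k^2 - k - 12) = (k + 2)*(k + 3)*(k - 4)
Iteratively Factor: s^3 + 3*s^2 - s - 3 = (s + 1)*(s^2 + 2*s - 3) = (s + 1)*(s + 3)*(s - 1)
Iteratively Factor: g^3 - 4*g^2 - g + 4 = (g - 1)*(g^2 - 3*g - 4) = (g - 4)*(g - 1)*(g + 1)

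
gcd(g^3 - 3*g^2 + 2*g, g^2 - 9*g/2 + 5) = g - 2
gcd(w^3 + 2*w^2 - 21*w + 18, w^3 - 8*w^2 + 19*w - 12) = w^2 - 4*w + 3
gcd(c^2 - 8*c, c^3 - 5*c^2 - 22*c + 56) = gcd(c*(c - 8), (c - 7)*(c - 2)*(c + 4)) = 1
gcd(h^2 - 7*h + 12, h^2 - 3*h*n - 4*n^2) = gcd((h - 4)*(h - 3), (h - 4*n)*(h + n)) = 1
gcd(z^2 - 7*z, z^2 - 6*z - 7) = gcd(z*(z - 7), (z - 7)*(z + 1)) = z - 7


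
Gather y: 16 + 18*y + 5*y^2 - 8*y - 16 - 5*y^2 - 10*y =0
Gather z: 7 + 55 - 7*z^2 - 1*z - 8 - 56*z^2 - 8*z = -63*z^2 - 9*z + 54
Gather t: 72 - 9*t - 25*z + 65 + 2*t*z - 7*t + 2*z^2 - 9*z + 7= t*(2*z - 16) + 2*z^2 - 34*z + 144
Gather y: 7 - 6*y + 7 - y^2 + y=-y^2 - 5*y + 14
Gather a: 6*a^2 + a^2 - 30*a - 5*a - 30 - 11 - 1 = 7*a^2 - 35*a - 42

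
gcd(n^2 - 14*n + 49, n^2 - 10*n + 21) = n - 7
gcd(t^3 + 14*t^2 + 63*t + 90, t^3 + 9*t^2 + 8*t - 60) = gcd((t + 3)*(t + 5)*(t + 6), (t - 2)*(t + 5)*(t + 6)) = t^2 + 11*t + 30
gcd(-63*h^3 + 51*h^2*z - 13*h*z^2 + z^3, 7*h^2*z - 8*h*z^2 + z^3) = -7*h + z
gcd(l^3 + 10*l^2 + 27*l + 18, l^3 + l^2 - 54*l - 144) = l^2 + 9*l + 18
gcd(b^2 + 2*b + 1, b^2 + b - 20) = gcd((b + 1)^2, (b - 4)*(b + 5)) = 1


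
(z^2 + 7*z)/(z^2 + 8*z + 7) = z/(z + 1)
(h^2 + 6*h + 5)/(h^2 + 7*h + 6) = (h + 5)/(h + 6)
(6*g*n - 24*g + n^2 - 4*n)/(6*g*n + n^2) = (n - 4)/n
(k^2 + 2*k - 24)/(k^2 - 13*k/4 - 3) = 4*(k + 6)/(4*k + 3)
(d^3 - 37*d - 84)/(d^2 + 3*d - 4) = (d^2 - 4*d - 21)/(d - 1)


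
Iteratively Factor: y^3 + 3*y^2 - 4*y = (y + 4)*(y^2 - y) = (y - 1)*(y + 4)*(y)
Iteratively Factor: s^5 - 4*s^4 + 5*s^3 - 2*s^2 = (s - 2)*(s^4 - 2*s^3 + s^2) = s*(s - 2)*(s^3 - 2*s^2 + s) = s*(s - 2)*(s - 1)*(s^2 - s) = s^2*(s - 2)*(s - 1)*(s - 1)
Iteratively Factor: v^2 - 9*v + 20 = (v - 4)*(v - 5)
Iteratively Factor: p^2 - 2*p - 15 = (p - 5)*(p + 3)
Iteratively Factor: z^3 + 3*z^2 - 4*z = (z - 1)*(z^2 + 4*z) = (z - 1)*(z + 4)*(z)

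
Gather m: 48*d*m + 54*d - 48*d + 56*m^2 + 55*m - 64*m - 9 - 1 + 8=6*d + 56*m^2 + m*(48*d - 9) - 2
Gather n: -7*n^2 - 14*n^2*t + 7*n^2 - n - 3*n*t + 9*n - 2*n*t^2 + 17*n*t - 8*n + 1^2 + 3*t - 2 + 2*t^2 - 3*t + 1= -14*n^2*t + n*(-2*t^2 + 14*t) + 2*t^2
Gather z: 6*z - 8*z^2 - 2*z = -8*z^2 + 4*z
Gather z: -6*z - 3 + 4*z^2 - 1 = 4*z^2 - 6*z - 4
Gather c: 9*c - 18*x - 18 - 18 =9*c - 18*x - 36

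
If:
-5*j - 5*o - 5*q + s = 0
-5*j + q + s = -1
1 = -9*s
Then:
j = q/5 + 8/45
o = -6*q/5 - 1/5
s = -1/9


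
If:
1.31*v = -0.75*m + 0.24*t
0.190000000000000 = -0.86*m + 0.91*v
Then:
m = 1.05813953488372*v - 0.22093023255814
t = 8.76501937984496*v - 0.690406976744186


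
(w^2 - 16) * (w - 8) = w^3 - 8*w^2 - 16*w + 128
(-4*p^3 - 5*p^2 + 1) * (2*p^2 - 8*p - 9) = -8*p^5 + 22*p^4 + 76*p^3 + 47*p^2 - 8*p - 9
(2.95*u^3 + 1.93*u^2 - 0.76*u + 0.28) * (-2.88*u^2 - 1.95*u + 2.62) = -8.496*u^5 - 11.3109*u^4 + 6.1543*u^3 + 5.7322*u^2 - 2.5372*u + 0.7336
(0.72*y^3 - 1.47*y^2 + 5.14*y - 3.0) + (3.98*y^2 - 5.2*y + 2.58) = 0.72*y^3 + 2.51*y^2 - 0.0600000000000005*y - 0.42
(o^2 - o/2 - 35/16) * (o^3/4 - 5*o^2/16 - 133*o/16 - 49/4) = o^5/4 - 7*o^4/16 - 557*o^3/64 - 1897*o^2/256 + 6223*o/256 + 1715/64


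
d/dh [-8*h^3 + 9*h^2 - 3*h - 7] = -24*h^2 + 18*h - 3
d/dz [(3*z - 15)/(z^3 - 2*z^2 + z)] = 3*(-2*z^2 + 15*z - 5)/(z^2*(z^3 - 3*z^2 + 3*z - 1))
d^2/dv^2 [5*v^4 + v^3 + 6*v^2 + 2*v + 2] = 60*v^2 + 6*v + 12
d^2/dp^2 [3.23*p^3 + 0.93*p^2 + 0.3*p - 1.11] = 19.38*p + 1.86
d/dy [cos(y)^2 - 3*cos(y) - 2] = (3 - 2*cos(y))*sin(y)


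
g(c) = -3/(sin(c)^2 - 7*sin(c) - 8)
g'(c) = -3*(-2*sin(c)*cos(c) + 7*cos(c))/(sin(c)^2 - 7*sin(c) - 8)^2 = 3*(2*sin(c) - 7)*cos(c)/((sin(c) - 8)^2*(sin(c) + 1)^2)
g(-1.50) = 133.10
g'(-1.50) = -3757.56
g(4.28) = 3.66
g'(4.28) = 16.49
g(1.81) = 0.22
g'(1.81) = 0.02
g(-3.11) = 0.39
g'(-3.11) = 0.35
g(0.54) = 0.26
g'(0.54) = -0.12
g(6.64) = 0.29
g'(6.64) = -0.17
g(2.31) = 0.24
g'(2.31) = 0.07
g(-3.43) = 0.30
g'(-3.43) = 0.19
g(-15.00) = 0.99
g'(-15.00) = 2.07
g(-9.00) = 0.61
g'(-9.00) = 0.87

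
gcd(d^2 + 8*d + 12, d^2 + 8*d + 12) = d^2 + 8*d + 12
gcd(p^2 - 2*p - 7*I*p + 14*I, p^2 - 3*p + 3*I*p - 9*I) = 1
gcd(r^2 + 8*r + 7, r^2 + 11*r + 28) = r + 7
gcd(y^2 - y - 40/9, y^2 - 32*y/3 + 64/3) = y - 8/3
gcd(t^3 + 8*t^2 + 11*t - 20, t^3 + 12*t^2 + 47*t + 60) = t^2 + 9*t + 20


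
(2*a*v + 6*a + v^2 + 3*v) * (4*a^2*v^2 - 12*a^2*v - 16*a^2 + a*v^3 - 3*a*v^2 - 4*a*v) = 8*a^3*v^3 - 104*a^3*v - 96*a^3 + 6*a^2*v^4 - 78*a^2*v^2 - 72*a^2*v + a*v^5 - 13*a*v^3 - 12*a*v^2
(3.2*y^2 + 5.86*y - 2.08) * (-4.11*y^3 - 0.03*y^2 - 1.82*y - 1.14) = -13.152*y^5 - 24.1806*y^4 + 2.549*y^3 - 14.2508*y^2 - 2.8948*y + 2.3712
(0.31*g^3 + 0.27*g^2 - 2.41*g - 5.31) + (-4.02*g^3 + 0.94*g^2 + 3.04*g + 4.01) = -3.71*g^3 + 1.21*g^2 + 0.63*g - 1.3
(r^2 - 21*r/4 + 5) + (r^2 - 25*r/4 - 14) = 2*r^2 - 23*r/2 - 9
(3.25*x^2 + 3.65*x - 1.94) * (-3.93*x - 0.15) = -12.7725*x^3 - 14.832*x^2 + 7.0767*x + 0.291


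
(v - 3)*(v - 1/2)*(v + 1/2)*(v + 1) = v^4 - 2*v^3 - 13*v^2/4 + v/2 + 3/4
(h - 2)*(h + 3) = h^2 + h - 6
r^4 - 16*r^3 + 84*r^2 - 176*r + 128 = (r - 8)*(r - 4)*(r - 2)^2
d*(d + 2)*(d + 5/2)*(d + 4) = d^4 + 17*d^3/2 + 23*d^2 + 20*d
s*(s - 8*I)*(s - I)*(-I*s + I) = -I*s^4 - 9*s^3 + I*s^3 + 9*s^2 + 8*I*s^2 - 8*I*s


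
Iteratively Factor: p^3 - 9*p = (p)*(p^2 - 9) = p*(p - 3)*(p + 3)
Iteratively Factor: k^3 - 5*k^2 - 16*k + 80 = (k + 4)*(k^2 - 9*k + 20) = (k - 5)*(k + 4)*(k - 4)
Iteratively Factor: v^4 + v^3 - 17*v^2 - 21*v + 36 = (v + 3)*(v^3 - 2*v^2 - 11*v + 12) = (v - 1)*(v + 3)*(v^2 - v - 12) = (v - 4)*(v - 1)*(v + 3)*(v + 3)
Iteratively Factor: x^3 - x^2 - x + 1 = (x - 1)*(x^2 - 1) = (x - 1)*(x + 1)*(x - 1)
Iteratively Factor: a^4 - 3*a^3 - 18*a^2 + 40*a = (a)*(a^3 - 3*a^2 - 18*a + 40) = a*(a - 5)*(a^2 + 2*a - 8) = a*(a - 5)*(a + 4)*(a - 2)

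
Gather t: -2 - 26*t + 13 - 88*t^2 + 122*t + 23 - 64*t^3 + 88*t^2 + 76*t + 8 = -64*t^3 + 172*t + 42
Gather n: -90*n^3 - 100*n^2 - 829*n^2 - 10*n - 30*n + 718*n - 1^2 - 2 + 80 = -90*n^3 - 929*n^2 + 678*n + 77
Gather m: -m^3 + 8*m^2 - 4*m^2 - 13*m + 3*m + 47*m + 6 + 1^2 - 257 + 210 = -m^3 + 4*m^2 + 37*m - 40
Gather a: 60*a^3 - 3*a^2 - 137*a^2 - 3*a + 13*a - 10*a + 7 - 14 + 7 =60*a^3 - 140*a^2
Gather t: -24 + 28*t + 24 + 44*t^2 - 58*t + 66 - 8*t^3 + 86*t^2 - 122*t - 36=-8*t^3 + 130*t^2 - 152*t + 30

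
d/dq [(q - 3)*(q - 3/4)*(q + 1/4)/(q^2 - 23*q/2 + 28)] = (32*q^4 - 736*q^3 + 3934*q^2 - 6308*q + 1383)/(8*(4*q^4 - 92*q^3 + 753*q^2 - 2576*q + 3136))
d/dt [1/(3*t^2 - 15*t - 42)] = (5 - 2*t)/(3*(-t^2 + 5*t + 14)^2)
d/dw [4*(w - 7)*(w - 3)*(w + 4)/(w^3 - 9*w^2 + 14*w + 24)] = 12*(-w^4 + 22*w^3 - 145*w^2 + 408*w - 544)/(w^6 - 18*w^5 + 109*w^4 - 204*w^3 - 236*w^2 + 672*w + 576)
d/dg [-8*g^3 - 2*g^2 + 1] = 4*g*(-6*g - 1)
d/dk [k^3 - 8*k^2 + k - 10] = 3*k^2 - 16*k + 1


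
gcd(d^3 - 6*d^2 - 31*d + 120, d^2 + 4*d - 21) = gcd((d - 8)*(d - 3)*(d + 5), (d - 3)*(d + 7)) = d - 3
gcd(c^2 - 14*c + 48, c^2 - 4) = 1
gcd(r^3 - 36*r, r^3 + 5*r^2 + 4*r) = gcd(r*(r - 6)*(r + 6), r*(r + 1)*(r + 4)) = r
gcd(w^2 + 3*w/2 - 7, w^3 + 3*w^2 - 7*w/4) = w + 7/2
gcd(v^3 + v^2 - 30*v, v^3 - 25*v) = v^2 - 5*v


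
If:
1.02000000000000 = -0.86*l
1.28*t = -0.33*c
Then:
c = -3.87878787878788*t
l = -1.19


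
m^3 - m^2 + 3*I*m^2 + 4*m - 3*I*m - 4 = (m - 1)*(m - I)*(m + 4*I)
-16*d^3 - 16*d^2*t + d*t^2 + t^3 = (-4*d + t)*(d + t)*(4*d + t)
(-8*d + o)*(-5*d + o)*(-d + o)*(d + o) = -40*d^4 + 13*d^3*o + 39*d^2*o^2 - 13*d*o^3 + o^4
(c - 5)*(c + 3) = c^2 - 2*c - 15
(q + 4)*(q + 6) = q^2 + 10*q + 24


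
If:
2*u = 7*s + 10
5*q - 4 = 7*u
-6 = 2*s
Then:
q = -69/10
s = -3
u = -11/2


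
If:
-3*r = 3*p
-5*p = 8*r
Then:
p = 0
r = 0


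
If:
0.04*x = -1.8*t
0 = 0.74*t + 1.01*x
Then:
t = 0.00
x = 0.00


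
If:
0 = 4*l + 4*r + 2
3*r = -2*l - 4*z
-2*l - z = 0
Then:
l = -1/6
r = -1/3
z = 1/3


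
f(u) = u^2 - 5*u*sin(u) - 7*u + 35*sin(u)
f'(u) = -5*u*cos(u) + 2*u - 5*sin(u) + 35*cos(u) - 7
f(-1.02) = -25.99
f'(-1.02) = 16.21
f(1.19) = 20.06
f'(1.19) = 1.53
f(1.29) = 20.07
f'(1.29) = -1.31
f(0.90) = 18.40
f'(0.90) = 9.84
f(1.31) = 20.03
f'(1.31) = -1.88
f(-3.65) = 64.79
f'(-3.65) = -63.25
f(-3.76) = 71.65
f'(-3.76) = -61.26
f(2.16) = 9.67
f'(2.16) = -20.28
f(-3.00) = 22.94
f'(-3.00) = -61.79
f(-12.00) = 278.97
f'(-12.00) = 46.48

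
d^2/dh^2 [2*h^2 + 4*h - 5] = 4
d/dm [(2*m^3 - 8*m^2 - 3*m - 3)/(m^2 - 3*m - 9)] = (2*m^4 - 12*m^3 - 27*m^2 + 150*m + 18)/(m^4 - 6*m^3 - 9*m^2 + 54*m + 81)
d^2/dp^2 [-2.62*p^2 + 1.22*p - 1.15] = -5.24000000000000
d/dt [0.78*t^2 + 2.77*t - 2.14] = 1.56*t + 2.77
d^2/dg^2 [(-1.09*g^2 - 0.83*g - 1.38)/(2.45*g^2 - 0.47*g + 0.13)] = (-12.47442*g^3 - 47.61771*g^2 + 11.12055*g + 0.131108)/(14.706125*g^6 - 8.463525*g^5 + 3.96459*g^4 - 1.001993*g^3 + 0.210366*g^2 - 0.023829*g + 0.002197)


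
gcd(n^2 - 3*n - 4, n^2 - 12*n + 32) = n - 4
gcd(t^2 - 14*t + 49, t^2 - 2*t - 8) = 1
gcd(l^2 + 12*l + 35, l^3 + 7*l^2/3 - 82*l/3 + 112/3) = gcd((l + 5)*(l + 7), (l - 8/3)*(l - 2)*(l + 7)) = l + 7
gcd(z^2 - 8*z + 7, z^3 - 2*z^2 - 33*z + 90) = 1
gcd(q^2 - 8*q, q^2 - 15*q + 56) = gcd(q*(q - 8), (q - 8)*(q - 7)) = q - 8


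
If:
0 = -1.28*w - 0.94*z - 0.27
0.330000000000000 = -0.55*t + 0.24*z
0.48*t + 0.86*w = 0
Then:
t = -1.09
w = 0.61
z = -1.11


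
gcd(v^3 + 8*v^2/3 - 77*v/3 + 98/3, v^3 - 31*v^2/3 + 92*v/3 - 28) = v^2 - 13*v/3 + 14/3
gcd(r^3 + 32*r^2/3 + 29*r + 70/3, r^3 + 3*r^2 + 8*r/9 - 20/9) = r^2 + 11*r/3 + 10/3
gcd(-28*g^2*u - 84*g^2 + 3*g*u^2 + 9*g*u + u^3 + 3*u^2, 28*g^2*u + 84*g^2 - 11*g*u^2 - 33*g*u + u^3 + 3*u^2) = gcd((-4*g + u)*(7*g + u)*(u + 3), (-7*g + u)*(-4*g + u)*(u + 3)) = -4*g*u - 12*g + u^2 + 3*u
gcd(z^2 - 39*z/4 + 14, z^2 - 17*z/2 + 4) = z - 8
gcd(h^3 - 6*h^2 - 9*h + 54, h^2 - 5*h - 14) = 1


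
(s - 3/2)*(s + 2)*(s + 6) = s^3 + 13*s^2/2 - 18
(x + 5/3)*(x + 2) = x^2 + 11*x/3 + 10/3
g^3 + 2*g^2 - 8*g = g*(g - 2)*(g + 4)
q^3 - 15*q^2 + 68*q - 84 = (q - 7)*(q - 6)*(q - 2)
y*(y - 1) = y^2 - y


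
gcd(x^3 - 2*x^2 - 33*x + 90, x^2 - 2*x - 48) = x + 6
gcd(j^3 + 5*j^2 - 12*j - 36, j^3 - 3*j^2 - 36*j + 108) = j^2 + 3*j - 18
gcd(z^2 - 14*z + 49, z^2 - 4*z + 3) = 1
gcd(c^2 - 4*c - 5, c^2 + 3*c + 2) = c + 1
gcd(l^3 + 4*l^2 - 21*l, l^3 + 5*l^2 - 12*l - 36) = l - 3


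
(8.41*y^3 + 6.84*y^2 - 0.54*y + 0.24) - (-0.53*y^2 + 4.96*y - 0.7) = 8.41*y^3 + 7.37*y^2 - 5.5*y + 0.94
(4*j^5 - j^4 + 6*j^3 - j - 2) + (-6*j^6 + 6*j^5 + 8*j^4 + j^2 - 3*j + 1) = -6*j^6 + 10*j^5 + 7*j^4 + 6*j^3 + j^2 - 4*j - 1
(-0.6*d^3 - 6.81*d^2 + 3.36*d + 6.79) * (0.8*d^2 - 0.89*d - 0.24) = -0.48*d^5 - 4.914*d^4 + 8.8929*d^3 + 4.076*d^2 - 6.8495*d - 1.6296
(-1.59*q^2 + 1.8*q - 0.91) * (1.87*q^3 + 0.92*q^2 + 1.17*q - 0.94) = -2.9733*q^5 + 1.9032*q^4 - 1.906*q^3 + 2.7634*q^2 - 2.7567*q + 0.8554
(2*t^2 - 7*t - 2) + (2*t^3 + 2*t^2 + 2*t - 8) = 2*t^3 + 4*t^2 - 5*t - 10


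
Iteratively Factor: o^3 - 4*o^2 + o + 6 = (o + 1)*(o^2 - 5*o + 6) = (o - 2)*(o + 1)*(o - 3)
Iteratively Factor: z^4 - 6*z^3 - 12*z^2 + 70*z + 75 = (z + 3)*(z^3 - 9*z^2 + 15*z + 25) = (z - 5)*(z + 3)*(z^2 - 4*z - 5) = (z - 5)*(z + 1)*(z + 3)*(z - 5)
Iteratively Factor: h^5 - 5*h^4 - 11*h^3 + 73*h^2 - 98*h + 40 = (h - 1)*(h^4 - 4*h^3 - 15*h^2 + 58*h - 40) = (h - 2)*(h - 1)*(h^3 - 2*h^2 - 19*h + 20) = (h - 5)*(h - 2)*(h - 1)*(h^2 + 3*h - 4) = (h - 5)*(h - 2)*(h - 1)*(h + 4)*(h - 1)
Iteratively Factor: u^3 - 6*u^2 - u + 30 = (u - 5)*(u^2 - u - 6) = (u - 5)*(u - 3)*(u + 2)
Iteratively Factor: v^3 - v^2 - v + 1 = (v + 1)*(v^2 - 2*v + 1) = (v - 1)*(v + 1)*(v - 1)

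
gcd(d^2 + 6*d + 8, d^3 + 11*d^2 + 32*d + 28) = d + 2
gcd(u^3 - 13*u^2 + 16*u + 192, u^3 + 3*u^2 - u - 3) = u + 3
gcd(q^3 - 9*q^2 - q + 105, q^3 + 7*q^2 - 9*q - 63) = q + 3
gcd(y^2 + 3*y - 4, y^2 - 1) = y - 1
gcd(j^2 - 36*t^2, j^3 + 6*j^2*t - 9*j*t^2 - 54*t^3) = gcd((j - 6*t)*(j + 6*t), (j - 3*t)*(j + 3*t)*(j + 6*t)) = j + 6*t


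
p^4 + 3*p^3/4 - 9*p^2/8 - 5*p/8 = p*(p - 1)*(p + 1/2)*(p + 5/4)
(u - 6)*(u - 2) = u^2 - 8*u + 12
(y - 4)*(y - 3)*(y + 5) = y^3 - 2*y^2 - 23*y + 60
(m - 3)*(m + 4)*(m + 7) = m^3 + 8*m^2 - 5*m - 84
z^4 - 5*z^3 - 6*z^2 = z^2*(z - 6)*(z + 1)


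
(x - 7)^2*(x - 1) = x^3 - 15*x^2 + 63*x - 49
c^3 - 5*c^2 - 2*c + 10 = (c - 5)*(c - sqrt(2))*(c + sqrt(2))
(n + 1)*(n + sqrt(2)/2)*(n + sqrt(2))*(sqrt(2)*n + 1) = sqrt(2)*n^4 + sqrt(2)*n^3 + 4*n^3 + 5*sqrt(2)*n^2/2 + 4*n^2 + n + 5*sqrt(2)*n/2 + 1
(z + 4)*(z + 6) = z^2 + 10*z + 24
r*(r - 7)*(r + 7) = r^3 - 49*r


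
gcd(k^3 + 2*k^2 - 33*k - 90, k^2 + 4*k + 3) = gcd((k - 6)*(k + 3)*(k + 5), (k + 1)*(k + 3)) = k + 3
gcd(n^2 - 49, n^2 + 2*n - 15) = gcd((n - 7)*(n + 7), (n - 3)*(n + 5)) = 1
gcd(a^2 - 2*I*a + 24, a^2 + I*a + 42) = a - 6*I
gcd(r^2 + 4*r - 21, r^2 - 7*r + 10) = 1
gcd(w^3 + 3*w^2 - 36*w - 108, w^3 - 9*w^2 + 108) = w^2 - 3*w - 18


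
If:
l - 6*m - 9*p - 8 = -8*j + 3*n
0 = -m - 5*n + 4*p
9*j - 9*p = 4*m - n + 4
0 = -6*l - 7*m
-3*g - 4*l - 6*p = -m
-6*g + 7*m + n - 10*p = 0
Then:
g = 400/633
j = -1668/3587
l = 1960/3587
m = -1680/3587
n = -1840/3587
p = -160/211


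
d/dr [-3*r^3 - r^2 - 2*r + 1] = -9*r^2 - 2*r - 2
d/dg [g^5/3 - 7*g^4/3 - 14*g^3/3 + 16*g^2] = g*(5*g^3 - 28*g^2 - 42*g + 96)/3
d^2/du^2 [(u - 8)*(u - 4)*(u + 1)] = 6*u - 22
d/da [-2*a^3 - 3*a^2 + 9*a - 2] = -6*a^2 - 6*a + 9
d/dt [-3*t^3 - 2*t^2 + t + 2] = -9*t^2 - 4*t + 1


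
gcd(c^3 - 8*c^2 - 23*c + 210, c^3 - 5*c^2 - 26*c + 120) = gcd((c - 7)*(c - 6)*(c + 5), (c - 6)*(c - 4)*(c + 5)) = c^2 - c - 30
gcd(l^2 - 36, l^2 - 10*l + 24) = l - 6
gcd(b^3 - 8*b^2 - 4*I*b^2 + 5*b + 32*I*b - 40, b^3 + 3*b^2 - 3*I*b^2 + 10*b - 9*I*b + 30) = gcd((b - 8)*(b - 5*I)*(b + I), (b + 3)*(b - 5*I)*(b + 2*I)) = b - 5*I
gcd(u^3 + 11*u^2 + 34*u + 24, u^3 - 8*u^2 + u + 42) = 1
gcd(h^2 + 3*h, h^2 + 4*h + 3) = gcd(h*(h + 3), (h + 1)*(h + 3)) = h + 3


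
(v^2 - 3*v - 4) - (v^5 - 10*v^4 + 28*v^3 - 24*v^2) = -v^5 + 10*v^4 - 28*v^3 + 25*v^2 - 3*v - 4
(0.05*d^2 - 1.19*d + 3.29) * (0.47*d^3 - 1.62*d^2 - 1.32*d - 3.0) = 0.0235*d^5 - 0.6403*d^4 + 3.4081*d^3 - 3.909*d^2 - 0.772800000000001*d - 9.87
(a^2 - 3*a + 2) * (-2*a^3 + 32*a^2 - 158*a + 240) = -2*a^5 + 38*a^4 - 258*a^3 + 778*a^2 - 1036*a + 480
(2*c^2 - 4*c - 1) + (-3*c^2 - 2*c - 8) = -c^2 - 6*c - 9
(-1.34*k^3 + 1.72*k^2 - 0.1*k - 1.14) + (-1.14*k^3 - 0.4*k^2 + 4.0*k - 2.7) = -2.48*k^3 + 1.32*k^2 + 3.9*k - 3.84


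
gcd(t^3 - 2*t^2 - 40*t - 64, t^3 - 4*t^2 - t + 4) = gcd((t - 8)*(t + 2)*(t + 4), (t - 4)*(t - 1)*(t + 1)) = 1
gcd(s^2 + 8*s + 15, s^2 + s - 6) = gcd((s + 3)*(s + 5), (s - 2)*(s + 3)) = s + 3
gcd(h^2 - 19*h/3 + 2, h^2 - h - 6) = 1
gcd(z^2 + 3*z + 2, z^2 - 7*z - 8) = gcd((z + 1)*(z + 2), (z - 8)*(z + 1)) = z + 1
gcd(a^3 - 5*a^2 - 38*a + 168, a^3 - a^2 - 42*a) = a^2 - a - 42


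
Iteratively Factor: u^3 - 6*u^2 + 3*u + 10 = (u + 1)*(u^2 - 7*u + 10) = (u - 2)*(u + 1)*(u - 5)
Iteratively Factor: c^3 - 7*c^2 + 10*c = (c - 5)*(c^2 - 2*c) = (c - 5)*(c - 2)*(c)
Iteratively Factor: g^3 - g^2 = (g - 1)*(g^2) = g*(g - 1)*(g)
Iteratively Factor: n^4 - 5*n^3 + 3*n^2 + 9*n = (n + 1)*(n^3 - 6*n^2 + 9*n) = (n - 3)*(n + 1)*(n^2 - 3*n) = (n - 3)^2*(n + 1)*(n)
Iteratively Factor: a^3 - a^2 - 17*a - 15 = (a + 3)*(a^2 - 4*a - 5) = (a - 5)*(a + 3)*(a + 1)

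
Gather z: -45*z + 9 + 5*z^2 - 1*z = 5*z^2 - 46*z + 9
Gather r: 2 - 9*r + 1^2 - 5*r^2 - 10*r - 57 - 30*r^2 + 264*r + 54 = -35*r^2 + 245*r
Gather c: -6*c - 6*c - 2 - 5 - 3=-12*c - 10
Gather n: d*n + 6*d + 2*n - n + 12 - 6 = 6*d + n*(d + 1) + 6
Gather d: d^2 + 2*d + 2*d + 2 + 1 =d^2 + 4*d + 3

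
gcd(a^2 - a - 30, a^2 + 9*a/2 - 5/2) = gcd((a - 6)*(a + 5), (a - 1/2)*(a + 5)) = a + 5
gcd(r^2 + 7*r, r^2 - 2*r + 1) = 1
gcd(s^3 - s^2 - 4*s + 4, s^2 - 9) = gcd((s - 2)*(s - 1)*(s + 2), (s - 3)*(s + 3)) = 1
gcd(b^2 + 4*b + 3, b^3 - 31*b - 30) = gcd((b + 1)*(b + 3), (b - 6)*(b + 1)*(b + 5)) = b + 1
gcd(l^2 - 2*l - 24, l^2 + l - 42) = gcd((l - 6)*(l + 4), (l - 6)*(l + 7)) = l - 6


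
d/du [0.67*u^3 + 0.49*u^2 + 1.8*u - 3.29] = 2.01*u^2 + 0.98*u + 1.8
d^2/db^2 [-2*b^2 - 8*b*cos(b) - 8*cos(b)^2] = 8*b*cos(b) - 32*sin(b)^2 + 16*sin(b) + 12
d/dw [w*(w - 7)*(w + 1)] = 3*w^2 - 12*w - 7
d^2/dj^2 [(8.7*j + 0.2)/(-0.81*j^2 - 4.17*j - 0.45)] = (-(1.62*j + 4.17)*(3.24*j + 8.34)*(8.7*j + 0.2) + (42.282*j + 72.882)*(0.81*j^2 + 4.17*j + 0.45))/(0.81*j^2 + 4.17*j + 0.45)^3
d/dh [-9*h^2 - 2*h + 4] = -18*h - 2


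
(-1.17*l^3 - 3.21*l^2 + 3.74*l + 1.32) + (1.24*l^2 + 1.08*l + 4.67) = -1.17*l^3 - 1.97*l^2 + 4.82*l + 5.99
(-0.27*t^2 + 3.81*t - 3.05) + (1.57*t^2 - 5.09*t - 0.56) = 1.3*t^2 - 1.28*t - 3.61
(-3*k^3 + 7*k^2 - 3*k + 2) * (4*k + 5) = -12*k^4 + 13*k^3 + 23*k^2 - 7*k + 10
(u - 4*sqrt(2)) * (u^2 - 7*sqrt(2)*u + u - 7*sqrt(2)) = u^3 - 11*sqrt(2)*u^2 + u^2 - 11*sqrt(2)*u + 56*u + 56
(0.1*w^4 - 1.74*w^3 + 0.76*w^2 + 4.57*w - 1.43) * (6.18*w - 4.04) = 0.618*w^5 - 11.1572*w^4 + 11.7264*w^3 + 25.1722*w^2 - 27.3002*w + 5.7772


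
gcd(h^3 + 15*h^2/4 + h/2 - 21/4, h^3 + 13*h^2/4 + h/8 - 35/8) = h^2 + 3*h/4 - 7/4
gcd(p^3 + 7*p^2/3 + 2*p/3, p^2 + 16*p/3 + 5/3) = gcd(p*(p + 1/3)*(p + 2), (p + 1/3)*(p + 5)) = p + 1/3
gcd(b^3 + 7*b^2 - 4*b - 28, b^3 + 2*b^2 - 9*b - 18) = b + 2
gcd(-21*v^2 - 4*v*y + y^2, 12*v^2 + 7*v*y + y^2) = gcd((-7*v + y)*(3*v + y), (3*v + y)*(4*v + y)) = 3*v + y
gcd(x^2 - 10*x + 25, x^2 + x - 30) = x - 5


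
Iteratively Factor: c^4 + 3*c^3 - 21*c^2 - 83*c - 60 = (c - 5)*(c^3 + 8*c^2 + 19*c + 12) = (c - 5)*(c + 4)*(c^2 + 4*c + 3) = (c - 5)*(c + 1)*(c + 4)*(c + 3)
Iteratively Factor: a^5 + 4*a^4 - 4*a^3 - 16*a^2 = (a)*(a^4 + 4*a^3 - 4*a^2 - 16*a) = a*(a + 2)*(a^3 + 2*a^2 - 8*a) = a*(a - 2)*(a + 2)*(a^2 + 4*a) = a^2*(a - 2)*(a + 2)*(a + 4)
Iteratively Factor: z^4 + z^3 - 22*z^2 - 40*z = (z)*(z^3 + z^2 - 22*z - 40) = z*(z + 2)*(z^2 - z - 20) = z*(z + 2)*(z + 4)*(z - 5)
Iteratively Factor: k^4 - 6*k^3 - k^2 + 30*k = (k - 5)*(k^3 - k^2 - 6*k) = (k - 5)*(k - 3)*(k^2 + 2*k) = (k - 5)*(k - 3)*(k + 2)*(k)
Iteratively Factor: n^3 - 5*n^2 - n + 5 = (n - 5)*(n^2 - 1) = (n - 5)*(n - 1)*(n + 1)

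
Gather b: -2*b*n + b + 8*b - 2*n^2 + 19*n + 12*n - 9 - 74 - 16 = b*(9 - 2*n) - 2*n^2 + 31*n - 99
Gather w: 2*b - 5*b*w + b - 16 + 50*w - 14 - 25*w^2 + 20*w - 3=3*b - 25*w^2 + w*(70 - 5*b) - 33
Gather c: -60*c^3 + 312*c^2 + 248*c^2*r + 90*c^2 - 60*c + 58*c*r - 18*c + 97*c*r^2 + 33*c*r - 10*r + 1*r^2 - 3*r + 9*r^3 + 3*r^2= -60*c^3 + c^2*(248*r + 402) + c*(97*r^2 + 91*r - 78) + 9*r^3 + 4*r^2 - 13*r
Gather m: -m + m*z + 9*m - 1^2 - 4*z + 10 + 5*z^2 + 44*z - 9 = m*(z + 8) + 5*z^2 + 40*z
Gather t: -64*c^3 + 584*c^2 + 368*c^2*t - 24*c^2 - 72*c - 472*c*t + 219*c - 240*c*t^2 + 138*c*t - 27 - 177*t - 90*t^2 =-64*c^3 + 560*c^2 + 147*c + t^2*(-240*c - 90) + t*(368*c^2 - 334*c - 177) - 27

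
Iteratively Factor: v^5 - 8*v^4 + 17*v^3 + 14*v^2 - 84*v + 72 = (v - 2)*(v^4 - 6*v^3 + 5*v^2 + 24*v - 36) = (v - 2)^2*(v^3 - 4*v^2 - 3*v + 18) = (v - 2)^2*(v + 2)*(v^2 - 6*v + 9) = (v - 3)*(v - 2)^2*(v + 2)*(v - 3)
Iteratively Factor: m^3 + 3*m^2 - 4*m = (m)*(m^2 + 3*m - 4) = m*(m + 4)*(m - 1)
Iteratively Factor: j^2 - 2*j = (j - 2)*(j)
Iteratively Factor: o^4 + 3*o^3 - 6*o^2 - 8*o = (o + 1)*(o^3 + 2*o^2 - 8*o) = (o - 2)*(o + 1)*(o^2 + 4*o) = (o - 2)*(o + 1)*(o + 4)*(o)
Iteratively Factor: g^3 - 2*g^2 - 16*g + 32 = (g - 2)*(g^2 - 16) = (g - 4)*(g - 2)*(g + 4)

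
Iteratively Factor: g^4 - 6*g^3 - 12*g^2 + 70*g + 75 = (g + 1)*(g^3 - 7*g^2 - 5*g + 75) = (g + 1)*(g + 3)*(g^2 - 10*g + 25) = (g - 5)*(g + 1)*(g + 3)*(g - 5)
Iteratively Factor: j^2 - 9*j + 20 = (j - 4)*(j - 5)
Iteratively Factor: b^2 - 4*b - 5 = (b - 5)*(b + 1)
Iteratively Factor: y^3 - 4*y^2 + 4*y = (y)*(y^2 - 4*y + 4) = y*(y - 2)*(y - 2)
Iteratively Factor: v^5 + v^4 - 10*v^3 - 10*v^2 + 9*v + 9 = (v - 1)*(v^4 + 2*v^3 - 8*v^2 - 18*v - 9) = (v - 3)*(v - 1)*(v^3 + 5*v^2 + 7*v + 3) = (v - 3)*(v - 1)*(v + 3)*(v^2 + 2*v + 1) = (v - 3)*(v - 1)*(v + 1)*(v + 3)*(v + 1)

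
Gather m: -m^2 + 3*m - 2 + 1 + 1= -m^2 + 3*m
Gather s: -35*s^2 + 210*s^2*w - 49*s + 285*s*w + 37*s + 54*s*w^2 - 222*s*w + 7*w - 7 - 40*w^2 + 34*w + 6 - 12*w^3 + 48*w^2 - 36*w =s^2*(210*w - 35) + s*(54*w^2 + 63*w - 12) - 12*w^3 + 8*w^2 + 5*w - 1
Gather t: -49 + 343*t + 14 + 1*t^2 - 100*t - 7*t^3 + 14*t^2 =-7*t^3 + 15*t^2 + 243*t - 35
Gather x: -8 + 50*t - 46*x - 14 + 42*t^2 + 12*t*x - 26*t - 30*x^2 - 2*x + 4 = 42*t^2 + 24*t - 30*x^2 + x*(12*t - 48) - 18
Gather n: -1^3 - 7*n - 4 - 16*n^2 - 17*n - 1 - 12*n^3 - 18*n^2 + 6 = -12*n^3 - 34*n^2 - 24*n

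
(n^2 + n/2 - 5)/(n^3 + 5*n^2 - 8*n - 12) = (n + 5/2)/(n^2 + 7*n + 6)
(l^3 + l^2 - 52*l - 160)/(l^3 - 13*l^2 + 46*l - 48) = (l^2 + 9*l + 20)/(l^2 - 5*l + 6)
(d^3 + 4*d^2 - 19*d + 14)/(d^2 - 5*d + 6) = (d^2 + 6*d - 7)/(d - 3)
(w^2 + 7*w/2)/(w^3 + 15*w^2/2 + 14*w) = 1/(w + 4)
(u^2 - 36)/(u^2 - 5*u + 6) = (u^2 - 36)/(u^2 - 5*u + 6)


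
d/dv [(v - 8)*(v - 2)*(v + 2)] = 3*v^2 - 16*v - 4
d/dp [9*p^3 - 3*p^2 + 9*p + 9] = 27*p^2 - 6*p + 9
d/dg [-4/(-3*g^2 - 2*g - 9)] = 8*(-3*g - 1)/(3*g^2 + 2*g + 9)^2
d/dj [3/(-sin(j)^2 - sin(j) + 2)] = 3*(2*sin(j) + 1)*cos(j)/(sin(j)^2 + sin(j) - 2)^2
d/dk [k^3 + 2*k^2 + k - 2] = 3*k^2 + 4*k + 1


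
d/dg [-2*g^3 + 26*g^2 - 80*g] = -6*g^2 + 52*g - 80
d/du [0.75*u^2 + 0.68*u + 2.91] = 1.5*u + 0.68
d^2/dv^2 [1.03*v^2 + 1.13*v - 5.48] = 2.06000000000000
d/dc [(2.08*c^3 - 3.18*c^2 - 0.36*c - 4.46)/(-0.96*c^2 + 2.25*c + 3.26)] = (-1.9968*c^4 + 9.36*c^3 + 12.8418*c^2 - 29.2968*c + 8.8614)/(0.9216*c^4 - 4.32*c^3 - 1.1967*c^2 + 14.67*c + 10.6276)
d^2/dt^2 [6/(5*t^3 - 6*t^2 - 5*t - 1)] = 12*(3*(2 - 5*t)*(-5*t^3 + 6*t^2 + 5*t + 1) - (-15*t^2 + 12*t + 5)^2)/(-5*t^3 + 6*t^2 + 5*t + 1)^3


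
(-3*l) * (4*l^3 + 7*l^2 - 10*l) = -12*l^4 - 21*l^3 + 30*l^2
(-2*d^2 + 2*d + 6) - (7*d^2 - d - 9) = -9*d^2 + 3*d + 15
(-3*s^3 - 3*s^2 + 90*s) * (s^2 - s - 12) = -3*s^5 + 129*s^3 - 54*s^2 - 1080*s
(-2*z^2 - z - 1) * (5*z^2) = -10*z^4 - 5*z^3 - 5*z^2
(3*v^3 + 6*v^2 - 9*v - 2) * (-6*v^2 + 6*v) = -18*v^5 - 18*v^4 + 90*v^3 - 42*v^2 - 12*v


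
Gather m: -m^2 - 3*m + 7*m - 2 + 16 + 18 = -m^2 + 4*m + 32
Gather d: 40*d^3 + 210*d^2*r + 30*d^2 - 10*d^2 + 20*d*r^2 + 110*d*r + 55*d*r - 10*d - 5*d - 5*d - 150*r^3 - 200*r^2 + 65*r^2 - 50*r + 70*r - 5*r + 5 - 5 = 40*d^3 + d^2*(210*r + 20) + d*(20*r^2 + 165*r - 20) - 150*r^3 - 135*r^2 + 15*r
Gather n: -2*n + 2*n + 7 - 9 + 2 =0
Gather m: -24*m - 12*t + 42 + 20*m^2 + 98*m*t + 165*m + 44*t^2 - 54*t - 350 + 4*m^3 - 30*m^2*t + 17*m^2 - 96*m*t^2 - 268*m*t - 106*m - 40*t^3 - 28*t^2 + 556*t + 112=4*m^3 + m^2*(37 - 30*t) + m*(-96*t^2 - 170*t + 35) - 40*t^3 + 16*t^2 + 490*t - 196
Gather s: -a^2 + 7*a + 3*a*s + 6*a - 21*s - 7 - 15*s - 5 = -a^2 + 13*a + s*(3*a - 36) - 12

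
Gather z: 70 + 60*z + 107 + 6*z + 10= 66*z + 187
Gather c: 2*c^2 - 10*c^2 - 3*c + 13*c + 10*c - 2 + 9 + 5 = -8*c^2 + 20*c + 12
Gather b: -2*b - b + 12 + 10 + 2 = 24 - 3*b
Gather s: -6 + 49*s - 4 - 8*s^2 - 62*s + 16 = -8*s^2 - 13*s + 6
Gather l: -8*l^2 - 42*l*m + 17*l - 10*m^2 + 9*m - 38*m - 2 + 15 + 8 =-8*l^2 + l*(17 - 42*m) - 10*m^2 - 29*m + 21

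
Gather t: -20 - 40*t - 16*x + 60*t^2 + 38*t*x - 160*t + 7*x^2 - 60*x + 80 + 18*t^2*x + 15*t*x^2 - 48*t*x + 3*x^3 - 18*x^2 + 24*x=t^2*(18*x + 60) + t*(15*x^2 - 10*x - 200) + 3*x^3 - 11*x^2 - 52*x + 60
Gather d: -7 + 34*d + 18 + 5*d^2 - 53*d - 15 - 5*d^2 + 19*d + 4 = 0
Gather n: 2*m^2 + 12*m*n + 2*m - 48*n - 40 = 2*m^2 + 2*m + n*(12*m - 48) - 40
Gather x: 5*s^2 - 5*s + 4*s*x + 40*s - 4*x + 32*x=5*s^2 + 35*s + x*(4*s + 28)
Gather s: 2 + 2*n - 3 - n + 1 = n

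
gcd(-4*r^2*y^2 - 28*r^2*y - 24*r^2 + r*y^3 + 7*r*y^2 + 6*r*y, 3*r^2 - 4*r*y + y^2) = 1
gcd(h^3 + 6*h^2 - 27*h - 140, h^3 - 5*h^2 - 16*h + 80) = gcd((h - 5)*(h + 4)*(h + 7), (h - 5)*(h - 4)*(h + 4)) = h^2 - h - 20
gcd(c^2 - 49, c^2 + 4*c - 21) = c + 7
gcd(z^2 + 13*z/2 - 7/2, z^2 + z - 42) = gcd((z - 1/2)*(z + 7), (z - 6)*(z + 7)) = z + 7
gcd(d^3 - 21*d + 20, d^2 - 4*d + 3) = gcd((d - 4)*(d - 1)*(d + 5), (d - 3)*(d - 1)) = d - 1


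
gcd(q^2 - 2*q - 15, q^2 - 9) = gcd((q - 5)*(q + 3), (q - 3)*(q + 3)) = q + 3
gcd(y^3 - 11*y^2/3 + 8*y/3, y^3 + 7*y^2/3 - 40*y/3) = y^2 - 8*y/3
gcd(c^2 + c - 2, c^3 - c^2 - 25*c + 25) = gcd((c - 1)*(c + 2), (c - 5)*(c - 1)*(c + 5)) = c - 1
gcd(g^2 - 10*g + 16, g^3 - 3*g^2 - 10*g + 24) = g - 2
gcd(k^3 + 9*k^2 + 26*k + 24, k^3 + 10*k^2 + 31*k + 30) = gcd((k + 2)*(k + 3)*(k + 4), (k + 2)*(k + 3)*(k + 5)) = k^2 + 5*k + 6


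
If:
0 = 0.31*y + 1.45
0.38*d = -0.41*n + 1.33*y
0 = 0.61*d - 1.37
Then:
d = 2.25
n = -17.25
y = -4.68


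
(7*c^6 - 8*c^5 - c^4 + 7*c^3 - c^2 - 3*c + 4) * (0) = 0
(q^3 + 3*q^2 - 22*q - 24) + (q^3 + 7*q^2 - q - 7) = 2*q^3 + 10*q^2 - 23*q - 31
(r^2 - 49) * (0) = 0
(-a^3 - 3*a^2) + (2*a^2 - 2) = -a^3 - a^2 - 2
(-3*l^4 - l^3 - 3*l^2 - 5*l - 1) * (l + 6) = -3*l^5 - 19*l^4 - 9*l^3 - 23*l^2 - 31*l - 6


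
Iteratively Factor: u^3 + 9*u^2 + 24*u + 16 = (u + 1)*(u^2 + 8*u + 16) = (u + 1)*(u + 4)*(u + 4)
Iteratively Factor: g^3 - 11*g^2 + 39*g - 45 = (g - 5)*(g^2 - 6*g + 9) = (g - 5)*(g - 3)*(g - 3)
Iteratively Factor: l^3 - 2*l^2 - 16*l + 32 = (l - 2)*(l^2 - 16) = (l - 4)*(l - 2)*(l + 4)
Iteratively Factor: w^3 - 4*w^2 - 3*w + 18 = (w - 3)*(w^2 - w - 6) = (w - 3)*(w + 2)*(w - 3)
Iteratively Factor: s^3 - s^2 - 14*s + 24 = (s - 3)*(s^2 + 2*s - 8) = (s - 3)*(s + 4)*(s - 2)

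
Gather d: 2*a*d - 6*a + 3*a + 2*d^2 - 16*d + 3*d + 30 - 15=-3*a + 2*d^2 + d*(2*a - 13) + 15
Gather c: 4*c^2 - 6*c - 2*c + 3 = 4*c^2 - 8*c + 3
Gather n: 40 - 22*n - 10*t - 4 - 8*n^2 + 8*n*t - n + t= -8*n^2 + n*(8*t - 23) - 9*t + 36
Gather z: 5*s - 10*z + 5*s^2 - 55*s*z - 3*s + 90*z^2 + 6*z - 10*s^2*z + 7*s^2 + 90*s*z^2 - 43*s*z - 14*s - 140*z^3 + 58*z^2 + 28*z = 12*s^2 - 12*s - 140*z^3 + z^2*(90*s + 148) + z*(-10*s^2 - 98*s + 24)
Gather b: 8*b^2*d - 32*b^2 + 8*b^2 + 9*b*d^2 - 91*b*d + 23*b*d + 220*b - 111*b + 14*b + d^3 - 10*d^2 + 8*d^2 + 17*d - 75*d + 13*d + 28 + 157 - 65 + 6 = b^2*(8*d - 24) + b*(9*d^2 - 68*d + 123) + d^3 - 2*d^2 - 45*d + 126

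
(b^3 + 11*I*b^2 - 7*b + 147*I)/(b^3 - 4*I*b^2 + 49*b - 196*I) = (b^2 + 4*I*b + 21)/(b^2 - 11*I*b - 28)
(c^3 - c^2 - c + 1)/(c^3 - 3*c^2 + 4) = (c^2 - 2*c + 1)/(c^2 - 4*c + 4)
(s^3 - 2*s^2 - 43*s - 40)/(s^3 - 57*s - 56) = (s + 5)/(s + 7)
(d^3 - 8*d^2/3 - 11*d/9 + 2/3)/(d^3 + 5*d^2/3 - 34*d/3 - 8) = (d - 1/3)/(d + 4)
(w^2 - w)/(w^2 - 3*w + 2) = w/(w - 2)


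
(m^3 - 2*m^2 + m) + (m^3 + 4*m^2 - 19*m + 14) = 2*m^3 + 2*m^2 - 18*m + 14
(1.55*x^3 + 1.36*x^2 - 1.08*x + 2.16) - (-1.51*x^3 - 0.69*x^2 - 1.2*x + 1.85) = 3.06*x^3 + 2.05*x^2 + 0.12*x + 0.31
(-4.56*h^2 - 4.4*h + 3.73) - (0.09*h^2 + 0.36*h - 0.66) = -4.65*h^2 - 4.76*h + 4.39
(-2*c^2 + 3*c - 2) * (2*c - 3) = -4*c^3 + 12*c^2 - 13*c + 6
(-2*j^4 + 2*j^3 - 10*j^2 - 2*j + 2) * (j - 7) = -2*j^5 + 16*j^4 - 24*j^3 + 68*j^2 + 16*j - 14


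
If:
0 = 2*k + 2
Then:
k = -1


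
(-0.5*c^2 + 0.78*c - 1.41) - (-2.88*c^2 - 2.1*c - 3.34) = 2.38*c^2 + 2.88*c + 1.93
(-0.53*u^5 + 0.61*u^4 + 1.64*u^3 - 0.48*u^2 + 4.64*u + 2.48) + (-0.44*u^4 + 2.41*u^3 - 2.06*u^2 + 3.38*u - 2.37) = -0.53*u^5 + 0.17*u^4 + 4.05*u^3 - 2.54*u^2 + 8.02*u + 0.11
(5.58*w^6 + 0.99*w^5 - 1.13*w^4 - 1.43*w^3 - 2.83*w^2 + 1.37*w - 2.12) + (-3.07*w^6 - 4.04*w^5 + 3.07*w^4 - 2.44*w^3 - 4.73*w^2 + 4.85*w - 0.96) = 2.51*w^6 - 3.05*w^5 + 1.94*w^4 - 3.87*w^3 - 7.56*w^2 + 6.22*w - 3.08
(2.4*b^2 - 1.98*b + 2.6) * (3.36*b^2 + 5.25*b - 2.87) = 8.064*b^4 + 5.9472*b^3 - 8.547*b^2 + 19.3326*b - 7.462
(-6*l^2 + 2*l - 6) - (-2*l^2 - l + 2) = -4*l^2 + 3*l - 8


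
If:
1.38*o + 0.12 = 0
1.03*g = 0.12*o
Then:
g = -0.01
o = -0.09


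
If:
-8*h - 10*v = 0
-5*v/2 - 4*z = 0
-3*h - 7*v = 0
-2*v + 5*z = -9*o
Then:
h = 0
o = 0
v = 0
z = 0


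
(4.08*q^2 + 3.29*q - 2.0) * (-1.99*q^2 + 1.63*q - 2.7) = -8.1192*q^4 + 0.103299999999999*q^3 - 1.6733*q^2 - 12.143*q + 5.4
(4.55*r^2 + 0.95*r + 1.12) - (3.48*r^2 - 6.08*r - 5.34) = 1.07*r^2 + 7.03*r + 6.46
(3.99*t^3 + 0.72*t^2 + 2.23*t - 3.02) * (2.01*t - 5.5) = 8.0199*t^4 - 20.4978*t^3 + 0.5223*t^2 - 18.3352*t + 16.61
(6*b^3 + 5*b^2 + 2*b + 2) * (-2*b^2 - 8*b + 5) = -12*b^5 - 58*b^4 - 14*b^3 + 5*b^2 - 6*b + 10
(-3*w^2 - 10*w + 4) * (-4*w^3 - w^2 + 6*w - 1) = 12*w^5 + 43*w^4 - 24*w^3 - 61*w^2 + 34*w - 4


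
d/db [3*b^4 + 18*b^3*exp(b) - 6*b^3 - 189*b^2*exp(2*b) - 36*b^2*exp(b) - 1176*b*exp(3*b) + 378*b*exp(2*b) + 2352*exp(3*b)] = 18*b^3*exp(b) + 12*b^3 - 378*b^2*exp(2*b) + 18*b^2*exp(b) - 18*b^2 - 3528*b*exp(3*b) + 378*b*exp(2*b) - 72*b*exp(b) + 5880*exp(3*b) + 378*exp(2*b)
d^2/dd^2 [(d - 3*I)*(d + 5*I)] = 2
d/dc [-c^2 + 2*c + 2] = 2 - 2*c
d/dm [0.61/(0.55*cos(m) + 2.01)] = 0.3355*sin(m)/(0.55*cos(m) + 2.01)^2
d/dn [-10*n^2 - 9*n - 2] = -20*n - 9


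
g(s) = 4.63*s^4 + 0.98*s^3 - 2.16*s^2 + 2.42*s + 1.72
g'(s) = 18.52*s^3 + 2.94*s^2 - 4.32*s + 2.42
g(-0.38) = 0.53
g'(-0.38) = 3.47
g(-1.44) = 10.74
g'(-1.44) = -40.56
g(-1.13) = 2.36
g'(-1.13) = -15.67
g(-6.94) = 10293.68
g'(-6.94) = -6016.41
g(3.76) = 957.78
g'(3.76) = 1012.22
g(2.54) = 202.71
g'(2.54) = 313.90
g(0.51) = 2.84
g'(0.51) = 3.44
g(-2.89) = 276.01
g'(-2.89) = -407.57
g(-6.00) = 5698.24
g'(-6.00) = -3866.14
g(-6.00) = 5698.24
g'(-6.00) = -3866.14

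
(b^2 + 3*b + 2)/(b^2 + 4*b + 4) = (b + 1)/(b + 2)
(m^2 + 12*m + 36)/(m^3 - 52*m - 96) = (m + 6)/(m^2 - 6*m - 16)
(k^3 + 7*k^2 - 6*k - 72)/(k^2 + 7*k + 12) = (k^2 + 3*k - 18)/(k + 3)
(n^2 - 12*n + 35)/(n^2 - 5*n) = (n - 7)/n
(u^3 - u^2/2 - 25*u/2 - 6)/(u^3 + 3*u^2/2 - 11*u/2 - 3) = (u - 4)/(u - 2)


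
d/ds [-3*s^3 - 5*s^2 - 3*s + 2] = -9*s^2 - 10*s - 3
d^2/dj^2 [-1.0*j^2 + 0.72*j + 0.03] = -2.00000000000000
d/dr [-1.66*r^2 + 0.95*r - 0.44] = 0.95 - 3.32*r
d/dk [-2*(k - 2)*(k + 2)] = -4*k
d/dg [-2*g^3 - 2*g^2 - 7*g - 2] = -6*g^2 - 4*g - 7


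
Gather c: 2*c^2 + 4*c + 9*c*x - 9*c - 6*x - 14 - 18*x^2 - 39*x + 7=2*c^2 + c*(9*x - 5) - 18*x^2 - 45*x - 7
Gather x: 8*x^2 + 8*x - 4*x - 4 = 8*x^2 + 4*x - 4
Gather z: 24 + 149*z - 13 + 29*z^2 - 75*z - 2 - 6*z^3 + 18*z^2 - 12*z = -6*z^3 + 47*z^2 + 62*z + 9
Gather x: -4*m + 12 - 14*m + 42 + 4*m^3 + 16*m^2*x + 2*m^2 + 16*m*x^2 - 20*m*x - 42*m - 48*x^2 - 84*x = 4*m^3 + 2*m^2 - 60*m + x^2*(16*m - 48) + x*(16*m^2 - 20*m - 84) + 54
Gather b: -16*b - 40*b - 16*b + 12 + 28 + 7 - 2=45 - 72*b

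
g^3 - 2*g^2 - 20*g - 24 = (g - 6)*(g + 2)^2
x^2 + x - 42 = (x - 6)*(x + 7)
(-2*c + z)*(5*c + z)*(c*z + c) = -10*c^3*z - 10*c^3 + 3*c^2*z^2 + 3*c^2*z + c*z^3 + c*z^2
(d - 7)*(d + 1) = d^2 - 6*d - 7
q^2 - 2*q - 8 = (q - 4)*(q + 2)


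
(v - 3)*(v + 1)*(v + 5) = v^3 + 3*v^2 - 13*v - 15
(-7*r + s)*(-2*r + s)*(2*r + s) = 28*r^3 - 4*r^2*s - 7*r*s^2 + s^3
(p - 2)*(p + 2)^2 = p^3 + 2*p^2 - 4*p - 8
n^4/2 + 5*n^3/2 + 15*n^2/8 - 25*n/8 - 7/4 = (n/2 + 1)*(n - 1)*(n + 1/2)*(n + 7/2)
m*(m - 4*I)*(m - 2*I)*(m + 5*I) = m^4 - I*m^3 + 22*m^2 - 40*I*m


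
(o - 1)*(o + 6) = o^2 + 5*o - 6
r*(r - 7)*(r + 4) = r^3 - 3*r^2 - 28*r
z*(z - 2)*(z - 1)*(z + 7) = z^4 + 4*z^3 - 19*z^2 + 14*z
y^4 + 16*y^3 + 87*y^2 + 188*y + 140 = (y + 2)^2*(y + 5)*(y + 7)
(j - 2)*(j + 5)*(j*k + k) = j^3*k + 4*j^2*k - 7*j*k - 10*k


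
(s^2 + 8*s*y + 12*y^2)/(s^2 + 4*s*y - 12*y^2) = (-s - 2*y)/(-s + 2*y)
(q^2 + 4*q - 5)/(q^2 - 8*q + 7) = (q + 5)/(q - 7)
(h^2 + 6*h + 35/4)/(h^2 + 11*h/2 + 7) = (h + 5/2)/(h + 2)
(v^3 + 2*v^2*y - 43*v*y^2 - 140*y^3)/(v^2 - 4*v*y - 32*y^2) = (-v^2 + 2*v*y + 35*y^2)/(-v + 8*y)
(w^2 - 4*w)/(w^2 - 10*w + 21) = w*(w - 4)/(w^2 - 10*w + 21)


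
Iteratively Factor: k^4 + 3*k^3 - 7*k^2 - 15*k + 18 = (k - 1)*(k^3 + 4*k^2 - 3*k - 18) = (k - 2)*(k - 1)*(k^2 + 6*k + 9) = (k - 2)*(k - 1)*(k + 3)*(k + 3)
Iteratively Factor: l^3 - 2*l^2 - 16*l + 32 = (l + 4)*(l^2 - 6*l + 8) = (l - 2)*(l + 4)*(l - 4)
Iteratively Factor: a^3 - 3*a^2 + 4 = (a - 2)*(a^2 - a - 2) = (a - 2)^2*(a + 1)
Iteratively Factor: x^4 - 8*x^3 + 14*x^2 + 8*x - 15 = (x + 1)*(x^3 - 9*x^2 + 23*x - 15) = (x - 3)*(x + 1)*(x^2 - 6*x + 5) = (x - 3)*(x - 1)*(x + 1)*(x - 5)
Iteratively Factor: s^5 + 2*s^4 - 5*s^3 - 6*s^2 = (s - 2)*(s^4 + 4*s^3 + 3*s^2) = (s - 2)*(s + 3)*(s^3 + s^2) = s*(s - 2)*(s + 3)*(s^2 + s) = s*(s - 2)*(s + 1)*(s + 3)*(s)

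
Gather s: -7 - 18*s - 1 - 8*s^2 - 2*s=-8*s^2 - 20*s - 8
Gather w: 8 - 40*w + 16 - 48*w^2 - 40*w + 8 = -48*w^2 - 80*w + 32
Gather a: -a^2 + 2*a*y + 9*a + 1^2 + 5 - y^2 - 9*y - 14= -a^2 + a*(2*y + 9) - y^2 - 9*y - 8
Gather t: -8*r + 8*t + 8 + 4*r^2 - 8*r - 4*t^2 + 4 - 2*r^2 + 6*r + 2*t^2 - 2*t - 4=2*r^2 - 10*r - 2*t^2 + 6*t + 8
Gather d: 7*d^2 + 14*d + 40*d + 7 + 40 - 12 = 7*d^2 + 54*d + 35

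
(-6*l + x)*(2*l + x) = -12*l^2 - 4*l*x + x^2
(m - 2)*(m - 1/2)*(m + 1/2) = m^3 - 2*m^2 - m/4 + 1/2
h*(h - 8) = h^2 - 8*h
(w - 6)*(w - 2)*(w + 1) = w^3 - 7*w^2 + 4*w + 12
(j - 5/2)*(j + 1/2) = j^2 - 2*j - 5/4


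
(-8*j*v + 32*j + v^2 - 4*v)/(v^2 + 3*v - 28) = (-8*j + v)/(v + 7)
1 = 1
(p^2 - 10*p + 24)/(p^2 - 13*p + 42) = (p - 4)/(p - 7)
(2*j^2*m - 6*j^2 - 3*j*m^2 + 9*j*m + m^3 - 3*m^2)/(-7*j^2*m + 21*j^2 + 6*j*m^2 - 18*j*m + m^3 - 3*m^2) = (-2*j + m)/(7*j + m)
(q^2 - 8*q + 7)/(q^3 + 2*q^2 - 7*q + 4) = (q - 7)/(q^2 + 3*q - 4)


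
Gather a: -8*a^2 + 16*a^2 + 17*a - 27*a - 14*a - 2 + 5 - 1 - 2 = 8*a^2 - 24*a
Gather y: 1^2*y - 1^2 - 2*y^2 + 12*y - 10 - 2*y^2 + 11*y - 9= -4*y^2 + 24*y - 20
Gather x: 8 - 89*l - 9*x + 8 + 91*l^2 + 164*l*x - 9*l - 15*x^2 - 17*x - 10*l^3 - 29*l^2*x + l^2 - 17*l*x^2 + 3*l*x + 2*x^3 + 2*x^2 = -10*l^3 + 92*l^2 - 98*l + 2*x^3 + x^2*(-17*l - 13) + x*(-29*l^2 + 167*l - 26) + 16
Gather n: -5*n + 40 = 40 - 5*n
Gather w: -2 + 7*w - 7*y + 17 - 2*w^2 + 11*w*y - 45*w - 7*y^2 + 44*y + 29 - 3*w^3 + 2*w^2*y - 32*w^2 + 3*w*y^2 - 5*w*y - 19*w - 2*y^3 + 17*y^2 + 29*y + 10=-3*w^3 + w^2*(2*y - 34) + w*(3*y^2 + 6*y - 57) - 2*y^3 + 10*y^2 + 66*y + 54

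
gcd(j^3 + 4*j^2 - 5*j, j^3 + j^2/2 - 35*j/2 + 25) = j + 5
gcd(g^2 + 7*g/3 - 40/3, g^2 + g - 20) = g + 5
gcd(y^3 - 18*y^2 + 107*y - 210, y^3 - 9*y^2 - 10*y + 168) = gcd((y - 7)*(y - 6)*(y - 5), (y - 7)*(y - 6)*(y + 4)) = y^2 - 13*y + 42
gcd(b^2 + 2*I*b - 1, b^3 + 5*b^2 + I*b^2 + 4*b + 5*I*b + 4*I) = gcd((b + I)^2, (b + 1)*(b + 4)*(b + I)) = b + I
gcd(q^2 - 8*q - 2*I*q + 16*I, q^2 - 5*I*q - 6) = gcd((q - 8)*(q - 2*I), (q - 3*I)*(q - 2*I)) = q - 2*I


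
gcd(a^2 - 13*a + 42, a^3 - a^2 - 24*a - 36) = a - 6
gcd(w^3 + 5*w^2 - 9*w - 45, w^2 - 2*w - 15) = w + 3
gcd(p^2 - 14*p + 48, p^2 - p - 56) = p - 8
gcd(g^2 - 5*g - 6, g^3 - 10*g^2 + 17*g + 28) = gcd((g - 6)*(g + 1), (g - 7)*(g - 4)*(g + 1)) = g + 1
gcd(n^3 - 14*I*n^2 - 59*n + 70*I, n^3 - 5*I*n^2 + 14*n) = n - 7*I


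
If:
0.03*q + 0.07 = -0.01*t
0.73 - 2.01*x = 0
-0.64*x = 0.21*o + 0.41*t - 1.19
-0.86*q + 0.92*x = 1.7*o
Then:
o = 1.63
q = -2.83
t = 1.50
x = 0.36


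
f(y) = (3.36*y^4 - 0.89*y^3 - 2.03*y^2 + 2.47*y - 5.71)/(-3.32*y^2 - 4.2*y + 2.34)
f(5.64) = -25.08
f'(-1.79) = -193.02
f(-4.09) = -26.41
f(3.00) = -5.77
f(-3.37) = -20.29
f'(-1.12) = -3.53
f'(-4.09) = 9.41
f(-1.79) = -29.45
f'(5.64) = -9.94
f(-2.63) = -15.73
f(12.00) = -128.99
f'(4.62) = -7.90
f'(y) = (6.64*y + 4.2)*(3.36*y^4 - 0.89*y^3 - 2.03*y^2 + 2.47*y - 5.71)/(-3.32*y^2 - 4.2*y + 2.34)^2 + (13.44*y^3 - 2.67*y^2 - 4.06*y + 2.47)/(-3.32*y^2 - 4.2*y + 2.34) = (-22.3104*y^5 - 39.3812*y^4 + 38.9256*y^3 + 10.4786*y^2 - 47.4148*y - 18.2022)/(11.0224*y^4 + 27.888*y^3 + 2.1024*y^2 - 19.656*y + 5.4756)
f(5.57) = -24.39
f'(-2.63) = 4.29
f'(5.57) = -9.80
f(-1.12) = -1.56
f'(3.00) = -4.73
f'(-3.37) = 7.53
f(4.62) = -15.98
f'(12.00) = -22.76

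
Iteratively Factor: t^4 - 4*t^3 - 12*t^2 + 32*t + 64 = (t + 2)*(t^3 - 6*t^2 + 32) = (t - 4)*(t + 2)*(t^2 - 2*t - 8) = (t - 4)^2*(t + 2)*(t + 2)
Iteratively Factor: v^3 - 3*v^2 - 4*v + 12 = (v - 3)*(v^2 - 4) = (v - 3)*(v - 2)*(v + 2)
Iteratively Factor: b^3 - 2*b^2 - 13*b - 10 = (b - 5)*(b^2 + 3*b + 2) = (b - 5)*(b + 2)*(b + 1)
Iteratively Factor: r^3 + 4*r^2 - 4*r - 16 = (r + 4)*(r^2 - 4) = (r + 2)*(r + 4)*(r - 2)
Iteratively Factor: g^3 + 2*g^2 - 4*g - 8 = (g + 2)*(g^2 - 4) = (g + 2)^2*(g - 2)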